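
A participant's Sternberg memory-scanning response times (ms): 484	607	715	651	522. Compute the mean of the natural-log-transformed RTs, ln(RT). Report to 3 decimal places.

6.380

ln(RT): 6.1821, 6.4085, 6.5723, 6.4785, 6.2577
Σ ln(RT) = 31.8991
Mean = 31.8991/5 = 6.37981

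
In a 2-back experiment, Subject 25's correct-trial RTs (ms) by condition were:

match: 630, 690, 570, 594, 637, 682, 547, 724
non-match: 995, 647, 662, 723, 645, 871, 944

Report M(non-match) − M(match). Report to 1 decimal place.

149.6 ms

M(match) = 5074/8 = 634.250
M(non-match) = 5487/7 = 783.857
Difference = 783.857 − 634.250 = 149.607 ms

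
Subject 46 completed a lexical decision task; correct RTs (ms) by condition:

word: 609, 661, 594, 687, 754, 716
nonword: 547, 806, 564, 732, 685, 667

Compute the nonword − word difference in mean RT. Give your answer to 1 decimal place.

M(word) = 4021/6 = 670.167
M(nonword) = 4001/6 = 666.833
Difference = 666.833 − 670.167 = -3.333 ms

-3.3 ms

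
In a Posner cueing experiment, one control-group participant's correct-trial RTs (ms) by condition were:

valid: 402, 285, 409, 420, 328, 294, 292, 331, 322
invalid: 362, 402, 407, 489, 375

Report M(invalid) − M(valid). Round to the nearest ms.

64 ms

M(valid) = 3083/9 = 342.556
M(invalid) = 2035/5 = 407.000
Difference = 407.000 − 342.556 = 64.444 ms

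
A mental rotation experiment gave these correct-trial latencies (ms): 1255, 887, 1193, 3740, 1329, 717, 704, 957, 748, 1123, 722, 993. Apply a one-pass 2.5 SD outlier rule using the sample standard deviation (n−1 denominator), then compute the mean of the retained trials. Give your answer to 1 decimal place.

n = 12, ΣRT = 14368, M = 1197.333
Σ(x−M)² = 7589118.67; s = √(7589118.67/11) = 830.614
Cutoffs: 1197.333 ± 2.5·830.614 → [-879.2, 3273.9]
Outside: 3740 → excluded.
Retained (n=11): Σ = 10628, mean = 10628/11 = 966.182

966.2 ms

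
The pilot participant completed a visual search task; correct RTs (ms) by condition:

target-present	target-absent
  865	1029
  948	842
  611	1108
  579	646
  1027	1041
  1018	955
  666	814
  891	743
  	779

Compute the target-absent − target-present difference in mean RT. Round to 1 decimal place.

M(target-present) = 6605/8 = 825.625
M(target-absent) = 7957/9 = 884.111
Difference = 884.111 − 825.625 = 58.486 ms

58.5 ms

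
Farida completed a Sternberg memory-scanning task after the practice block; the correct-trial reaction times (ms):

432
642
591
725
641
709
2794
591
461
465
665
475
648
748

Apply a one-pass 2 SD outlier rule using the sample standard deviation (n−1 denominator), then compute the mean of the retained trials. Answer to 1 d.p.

599.5 ms

n = 14, ΣRT = 10587, M = 756.214
Σ(x−M)² = 4612936.36; s = √(4612936.36/13) = 595.686
Cutoffs: 756.214 ± 2·595.686 → [-435.2, 1947.6]
Outside: 2794 → excluded.
Retained (n=13): Σ = 7793, mean = 7793/13 = 599.462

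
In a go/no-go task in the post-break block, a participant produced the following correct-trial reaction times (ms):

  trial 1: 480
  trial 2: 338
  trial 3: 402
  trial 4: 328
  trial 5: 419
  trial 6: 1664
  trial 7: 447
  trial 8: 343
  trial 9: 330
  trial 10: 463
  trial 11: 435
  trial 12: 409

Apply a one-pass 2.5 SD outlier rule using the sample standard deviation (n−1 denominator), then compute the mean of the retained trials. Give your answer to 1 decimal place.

n = 12, ΣRT = 6058, M = 504.833
Σ(x−M)² = 1497241.67; s = √(1497241.67/11) = 368.935
Cutoffs: 504.833 ± 2.5·368.935 → [-417.5, 1427.2]
Outside: 1664 → excluded.
Retained (n=11): Σ = 4394, mean = 4394/11 = 399.455

399.5 ms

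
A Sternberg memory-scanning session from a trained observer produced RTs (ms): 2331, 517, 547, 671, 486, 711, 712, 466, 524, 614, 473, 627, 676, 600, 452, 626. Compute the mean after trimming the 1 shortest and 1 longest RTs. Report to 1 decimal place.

589.3 ms

Sorted: 452, 466, 473, 486, 517, 524, 547, 600, 614, 626, 627, 671, 676, 711, 712, 2331
Drop lowest 1 (452) and highest 1 (2331)
Remaining (n=14): Σ = 8250, mean = 8250/14 = 589.286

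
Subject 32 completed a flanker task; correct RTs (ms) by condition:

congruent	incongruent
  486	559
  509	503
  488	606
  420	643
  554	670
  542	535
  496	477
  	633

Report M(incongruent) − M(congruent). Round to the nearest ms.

M(congruent) = 3495/7 = 499.286
M(incongruent) = 4626/8 = 578.250
Difference = 578.250 − 499.286 = 78.964 ms

79 ms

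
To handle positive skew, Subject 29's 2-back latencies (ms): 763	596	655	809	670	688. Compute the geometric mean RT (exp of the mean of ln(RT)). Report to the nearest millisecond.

ln(RT): 6.6373, 6.3902, 6.4846, 6.6958, 6.5073, 6.5338
Mean ln(RT) = 39.2490/6 = 6.54150
Geometric mean = exp(6.54150) = 693.33 ms

693 ms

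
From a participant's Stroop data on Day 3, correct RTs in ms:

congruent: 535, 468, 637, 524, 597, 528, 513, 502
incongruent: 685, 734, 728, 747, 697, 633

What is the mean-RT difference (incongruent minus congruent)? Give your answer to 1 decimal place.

166.0 ms

M(congruent) = 4304/8 = 538.000
M(incongruent) = 4224/6 = 704.000
Difference = 704.000 − 538.000 = 166.000 ms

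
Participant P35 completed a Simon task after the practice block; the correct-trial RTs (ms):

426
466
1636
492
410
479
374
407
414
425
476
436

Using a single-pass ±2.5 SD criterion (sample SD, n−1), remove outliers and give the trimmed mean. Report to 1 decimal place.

436.8 ms

n = 12, ΣRT = 6441, M = 536.750
Σ(x−M)² = 1331744.25; s = √(1331744.25/11) = 347.948
Cutoffs: 536.750 ± 2.5·347.948 → [-333.1, 1406.6]
Outside: 1636 → excluded.
Retained (n=11): Σ = 4805, mean = 4805/11 = 436.818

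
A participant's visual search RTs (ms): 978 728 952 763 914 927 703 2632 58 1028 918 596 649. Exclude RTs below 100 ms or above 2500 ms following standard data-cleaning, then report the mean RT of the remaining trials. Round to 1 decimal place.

Excluded: 58, 2632
Retained (n=11): Σ = 9156
Mean = 9156/11 = 832.3636

832.4 ms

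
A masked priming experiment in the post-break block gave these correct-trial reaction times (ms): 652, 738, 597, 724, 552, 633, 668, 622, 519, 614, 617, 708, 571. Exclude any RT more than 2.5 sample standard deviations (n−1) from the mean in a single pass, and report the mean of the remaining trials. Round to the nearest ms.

632 ms

n = 13, ΣRT = 8215, M = 631.923
Σ(x−M)² = 51936.92; s = √(51936.92/12) = 65.788
Cutoffs: 631.923 ± 2.5·65.788 → [467.5, 796.4]
No RTs fall outside the cutoffs; all 13 retained. Mean = 8215/13 = 631.923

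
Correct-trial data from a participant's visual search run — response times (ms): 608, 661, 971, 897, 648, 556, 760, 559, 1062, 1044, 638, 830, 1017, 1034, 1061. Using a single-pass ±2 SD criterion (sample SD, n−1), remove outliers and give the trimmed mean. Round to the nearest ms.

823 ms

n = 15, ΣRT = 12346, M = 823.067
Σ(x−M)² = 554464.93; s = √(554464.93/14) = 199.009
Cutoffs: 823.067 ± 2·199.009 → [425.0, 1221.1]
No RTs fall outside the cutoffs; all 15 retained. Mean = 12346/15 = 823.067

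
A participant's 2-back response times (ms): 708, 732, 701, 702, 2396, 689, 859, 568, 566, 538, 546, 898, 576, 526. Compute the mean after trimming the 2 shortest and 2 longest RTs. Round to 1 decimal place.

664.7 ms

Sorted: 526, 538, 546, 566, 568, 576, 689, 701, 702, 708, 732, 859, 898, 2396
Drop lowest 2 (526, 538) and highest 2 (898, 2396)
Remaining (n=10): Σ = 6647, mean = 6647/10 = 664.700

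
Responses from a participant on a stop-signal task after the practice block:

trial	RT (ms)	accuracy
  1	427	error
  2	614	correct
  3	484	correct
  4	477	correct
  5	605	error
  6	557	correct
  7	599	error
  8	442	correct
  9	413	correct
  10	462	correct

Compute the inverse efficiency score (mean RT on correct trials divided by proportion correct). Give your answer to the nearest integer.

704 ms

Correct trials (n=7): 614, 484, 477, 557, 442, 413, 462
Mean correct RT = 3449/7 = 492.7143 ms
Proportion correct = 7/10
IES = 492.7143 / (7/10) = 703.878 ms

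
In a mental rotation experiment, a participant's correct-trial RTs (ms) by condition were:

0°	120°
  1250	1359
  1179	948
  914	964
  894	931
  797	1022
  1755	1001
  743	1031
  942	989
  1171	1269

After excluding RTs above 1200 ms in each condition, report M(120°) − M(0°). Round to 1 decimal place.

35.1 ms

0°: exclude 1250, 1755
120°: exclude 1359, 1269
M(0°) = 6640/7 = 948.571
M(120°) = 6886/7 = 983.714
Difference = 983.714 − 948.571 = 35.143 ms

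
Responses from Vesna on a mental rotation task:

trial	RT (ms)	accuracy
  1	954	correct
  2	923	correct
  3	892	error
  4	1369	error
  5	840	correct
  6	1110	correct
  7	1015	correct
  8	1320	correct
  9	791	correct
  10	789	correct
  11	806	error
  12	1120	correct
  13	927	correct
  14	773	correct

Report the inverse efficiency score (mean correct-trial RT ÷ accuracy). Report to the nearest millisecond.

Correct trials (n=11): 954, 923, 840, 1110, 1015, 1320, 791, 789, 1120, 927, 773
Mean correct RT = 10562/11 = 960.1818 ms
Proportion correct = 11/14
IES = 960.1818 / (11/14) = 1222.050 ms

1222 ms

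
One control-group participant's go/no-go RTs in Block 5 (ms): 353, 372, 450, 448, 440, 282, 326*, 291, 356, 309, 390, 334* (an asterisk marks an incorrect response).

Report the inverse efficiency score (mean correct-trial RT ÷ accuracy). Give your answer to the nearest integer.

Correct trials (n=10): 353, 372, 450, 448, 440, 282, 291, 356, 309, 390
Mean correct RT = 3691/10 = 369.1000 ms
Proportion correct = 10/12
IES = 369.1000 / (10/12) = 442.920 ms

443 ms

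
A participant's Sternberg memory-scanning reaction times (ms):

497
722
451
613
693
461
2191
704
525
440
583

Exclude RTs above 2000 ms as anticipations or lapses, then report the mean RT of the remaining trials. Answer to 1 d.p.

568.9 ms

Excluded: 2191
Retained (n=10): Σ = 5689
Mean = 5689/10 = 568.9000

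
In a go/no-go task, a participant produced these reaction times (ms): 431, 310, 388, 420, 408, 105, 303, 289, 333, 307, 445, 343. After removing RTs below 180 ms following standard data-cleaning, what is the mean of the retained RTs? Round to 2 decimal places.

Excluded: 105
Retained (n=11): Σ = 3977
Mean = 3977/11 = 361.5455

361.55 ms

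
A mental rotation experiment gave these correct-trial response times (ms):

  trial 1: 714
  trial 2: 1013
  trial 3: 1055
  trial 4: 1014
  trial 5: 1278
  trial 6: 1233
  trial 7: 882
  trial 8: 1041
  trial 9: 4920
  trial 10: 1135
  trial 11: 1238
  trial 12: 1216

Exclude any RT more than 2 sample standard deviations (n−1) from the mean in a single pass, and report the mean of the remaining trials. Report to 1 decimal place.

1074.5 ms

n = 12, ΣRT = 16739, M = 1394.917
Σ(x−M)² = 13848778.92; s = √(13848778.92/11) = 1122.043
Cutoffs: 1394.917 ± 2·1122.043 → [-849.2, 3639.0]
Outside: 4920 → excluded.
Retained (n=11): Σ = 11819, mean = 11819/11 = 1074.455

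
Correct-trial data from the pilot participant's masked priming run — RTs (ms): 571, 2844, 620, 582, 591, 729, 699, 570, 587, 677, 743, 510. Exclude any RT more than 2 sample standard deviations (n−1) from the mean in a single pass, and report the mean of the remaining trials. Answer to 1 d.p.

625.4 ms

n = 12, ΣRT = 9723, M = 810.250
Σ(x−M)² = 4568710.25; s = √(4568710.25/11) = 644.467
Cutoffs: 810.250 ± 2·644.467 → [-478.7, 2099.2]
Outside: 2844 → excluded.
Retained (n=11): Σ = 6879, mean = 6879/11 = 625.364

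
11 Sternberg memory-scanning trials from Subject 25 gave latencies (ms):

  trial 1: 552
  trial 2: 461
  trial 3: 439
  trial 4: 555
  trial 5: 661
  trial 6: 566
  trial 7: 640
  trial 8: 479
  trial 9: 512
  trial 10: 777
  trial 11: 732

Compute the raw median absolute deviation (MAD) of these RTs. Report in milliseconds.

Sorted: 439, 461, 479, 512, 552, 555, 566, 640, 661, 732, 777 → median = 555
|x − 555|: 3, 94, 116, 0, 106, 11, 85, 76, 43, 222, 177
Sorted deviations: 0, 3, 11, 43, 76, 85, 94, 106, 116, 177, 222 → MAD = 85

85 ms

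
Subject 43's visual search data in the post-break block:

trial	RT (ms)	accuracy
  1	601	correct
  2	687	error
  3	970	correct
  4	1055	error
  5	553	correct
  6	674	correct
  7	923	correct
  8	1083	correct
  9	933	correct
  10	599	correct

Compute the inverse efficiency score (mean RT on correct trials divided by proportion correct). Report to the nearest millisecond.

Correct trials (n=8): 601, 970, 553, 674, 923, 1083, 933, 599
Mean correct RT = 6336/8 = 792.0000 ms
Proportion correct = 8/10
IES = 792.0000 / (8/10) = 990.000 ms

990 ms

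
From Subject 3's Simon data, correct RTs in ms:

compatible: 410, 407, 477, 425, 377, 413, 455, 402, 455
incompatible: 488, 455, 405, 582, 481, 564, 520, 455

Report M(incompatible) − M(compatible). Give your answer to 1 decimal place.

M(compatible) = 3821/9 = 424.556
M(incompatible) = 3950/8 = 493.750
Difference = 493.750 − 424.556 = 69.194 ms

69.2 ms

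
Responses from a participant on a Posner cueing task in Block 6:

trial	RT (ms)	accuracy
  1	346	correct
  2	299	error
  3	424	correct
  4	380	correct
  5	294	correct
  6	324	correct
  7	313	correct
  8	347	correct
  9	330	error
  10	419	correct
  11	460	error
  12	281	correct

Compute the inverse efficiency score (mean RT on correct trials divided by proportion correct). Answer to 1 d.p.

Correct trials (n=9): 346, 424, 380, 294, 324, 313, 347, 419, 281
Mean correct RT = 3128/9 = 347.5556 ms
Proportion correct = 9/12
IES = 347.5556 / (9/12) = 463.407 ms

463.4 ms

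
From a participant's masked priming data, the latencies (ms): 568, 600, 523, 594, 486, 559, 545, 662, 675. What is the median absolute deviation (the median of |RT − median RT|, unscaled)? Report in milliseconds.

Sorted: 486, 523, 545, 559, 568, 594, 600, 662, 675 → median = 568
|x − 568|: 0, 32, 45, 26, 82, 9, 23, 94, 107
Sorted deviations: 0, 9, 23, 26, 32, 45, 82, 94, 107 → MAD = 32

32 ms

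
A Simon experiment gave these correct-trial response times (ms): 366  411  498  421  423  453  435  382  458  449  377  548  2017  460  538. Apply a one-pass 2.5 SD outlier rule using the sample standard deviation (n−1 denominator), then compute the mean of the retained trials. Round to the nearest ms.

n = 15, ΣRT = 8236, M = 549.067
Σ(x−M)² = 2348426.93; s = √(2348426.93/14) = 409.567
Cutoffs: 549.067 ± 2.5·409.567 → [-474.8, 1573.0]
Outside: 2017 → excluded.
Retained (n=14): Σ = 6219, mean = 6219/14 = 444.214

444 ms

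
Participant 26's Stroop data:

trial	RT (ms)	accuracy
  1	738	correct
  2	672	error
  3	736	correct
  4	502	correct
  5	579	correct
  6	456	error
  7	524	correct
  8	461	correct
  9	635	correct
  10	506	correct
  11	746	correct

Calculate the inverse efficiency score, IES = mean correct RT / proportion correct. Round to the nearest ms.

Correct trials (n=9): 738, 736, 502, 579, 524, 461, 635, 506, 746
Mean correct RT = 5427/9 = 603.0000 ms
Proportion correct = 9/11
IES = 603.0000 / (9/11) = 737.000 ms

737 ms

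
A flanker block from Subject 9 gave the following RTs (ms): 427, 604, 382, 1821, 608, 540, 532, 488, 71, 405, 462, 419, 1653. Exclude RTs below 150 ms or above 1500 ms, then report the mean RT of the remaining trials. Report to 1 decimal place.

Excluded: 71, 1653, 1821
Retained (n=10): Σ = 4867
Mean = 4867/10 = 486.7000

486.7 ms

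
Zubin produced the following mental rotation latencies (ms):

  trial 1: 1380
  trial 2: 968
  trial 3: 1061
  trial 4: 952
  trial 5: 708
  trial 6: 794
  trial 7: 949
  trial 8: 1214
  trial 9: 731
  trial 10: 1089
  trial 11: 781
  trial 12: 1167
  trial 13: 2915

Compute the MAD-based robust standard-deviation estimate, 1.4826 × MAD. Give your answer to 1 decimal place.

277.2 ms

Sorted: 708, 731, 781, 794, 949, 952, 968, 1061, 1089, 1167, 1214, 1380, 2915 → median = 968
|x − 968| sorted: 0, 16, 19, 93, 121, 174, 187, 199, 237, 246, 260, 412, 1947 → MAD = 187
Robust SD ≈ 1.4826 × 187 = 277.246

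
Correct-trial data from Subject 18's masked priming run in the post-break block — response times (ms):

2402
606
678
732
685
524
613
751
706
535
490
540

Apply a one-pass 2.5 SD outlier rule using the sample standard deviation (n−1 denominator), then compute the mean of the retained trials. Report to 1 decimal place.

n = 12, ΣRT = 9262, M = 771.833
Σ(x−M)² = 2983559.67; s = √(2983559.67/11) = 520.800
Cutoffs: 771.833 ± 2.5·520.800 → [-530.2, 2073.8]
Outside: 2402 → excluded.
Retained (n=11): Σ = 6860, mean = 6860/11 = 623.636

623.6 ms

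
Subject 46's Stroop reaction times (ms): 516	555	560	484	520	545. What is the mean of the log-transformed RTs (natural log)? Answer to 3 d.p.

ln(RT): 6.2461, 6.3190, 6.3279, 6.1821, 6.2538, 6.3008
Σ ln(RT) = 37.6297
Mean = 37.6297/6 = 6.27162

6.272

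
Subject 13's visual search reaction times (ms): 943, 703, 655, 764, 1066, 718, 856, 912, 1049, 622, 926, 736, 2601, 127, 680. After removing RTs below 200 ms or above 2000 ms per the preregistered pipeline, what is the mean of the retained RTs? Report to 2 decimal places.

817.69 ms

Excluded: 127, 2601
Retained (n=13): Σ = 10630
Mean = 10630/13 = 817.6923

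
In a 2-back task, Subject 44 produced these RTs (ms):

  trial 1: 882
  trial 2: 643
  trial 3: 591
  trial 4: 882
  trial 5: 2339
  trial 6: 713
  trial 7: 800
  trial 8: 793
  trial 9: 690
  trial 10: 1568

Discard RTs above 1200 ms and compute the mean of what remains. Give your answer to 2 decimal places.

Excluded: 1568, 2339
Retained (n=8): Σ = 5994
Mean = 5994/8 = 749.2500

749.25 ms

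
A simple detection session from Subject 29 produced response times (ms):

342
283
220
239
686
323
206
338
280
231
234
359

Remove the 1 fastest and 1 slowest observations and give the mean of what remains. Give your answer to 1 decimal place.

284.9 ms

Sorted: 206, 220, 231, 234, 239, 280, 283, 323, 338, 342, 359, 686
Drop lowest 1 (206) and highest 1 (686)
Remaining (n=10): Σ = 2849, mean = 2849/10 = 284.900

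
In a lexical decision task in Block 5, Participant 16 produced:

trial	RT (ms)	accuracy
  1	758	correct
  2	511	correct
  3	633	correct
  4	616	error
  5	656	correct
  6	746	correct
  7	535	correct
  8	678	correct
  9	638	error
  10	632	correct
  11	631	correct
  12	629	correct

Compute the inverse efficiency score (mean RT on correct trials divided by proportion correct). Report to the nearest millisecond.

Correct trials (n=10): 758, 511, 633, 656, 746, 535, 678, 632, 631, 629
Mean correct RT = 6409/10 = 640.9000 ms
Proportion correct = 10/12
IES = 640.9000 / (10/12) = 769.080 ms

769 ms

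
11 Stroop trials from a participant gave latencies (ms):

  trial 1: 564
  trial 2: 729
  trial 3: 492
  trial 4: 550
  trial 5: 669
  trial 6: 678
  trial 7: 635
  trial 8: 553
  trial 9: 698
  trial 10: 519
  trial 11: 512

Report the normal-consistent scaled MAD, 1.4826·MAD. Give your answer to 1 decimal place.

Sorted: 492, 512, 519, 550, 553, 564, 635, 669, 678, 698, 729 → median = 564
|x − 564| sorted: 0, 11, 14, 45, 52, 71, 72, 105, 114, 134, 165 → MAD = 71
Robust SD ≈ 1.4826 × 71 = 105.265

105.3 ms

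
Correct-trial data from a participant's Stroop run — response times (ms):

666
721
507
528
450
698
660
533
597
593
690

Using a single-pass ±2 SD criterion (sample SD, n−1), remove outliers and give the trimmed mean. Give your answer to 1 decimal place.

603.9 ms

n = 11, ΣRT = 6643, M = 603.909
Σ(x−M)² = 81012.91; s = √(81012.91/10) = 90.007
Cutoffs: 603.909 ± 2·90.007 → [423.9, 783.9]
No RTs fall outside the cutoffs; all 11 retained. Mean = 6643/11 = 603.909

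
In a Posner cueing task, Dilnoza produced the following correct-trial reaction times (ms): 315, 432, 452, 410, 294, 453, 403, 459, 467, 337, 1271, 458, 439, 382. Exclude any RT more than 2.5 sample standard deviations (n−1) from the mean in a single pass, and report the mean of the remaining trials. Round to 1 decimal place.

407.8 ms

n = 14, ΣRT = 6572, M = 469.429
Σ(x−M)² = 733411.43; s = √(733411.43/13) = 237.521
Cutoffs: 469.429 ± 2.5·237.521 → [-124.4, 1063.2]
Outside: 1271 → excluded.
Retained (n=13): Σ = 5301, mean = 5301/13 = 407.769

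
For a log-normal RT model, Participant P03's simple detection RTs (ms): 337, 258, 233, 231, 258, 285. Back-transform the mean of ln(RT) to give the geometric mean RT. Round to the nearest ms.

265 ms

ln(RT): 5.8201, 5.5530, 5.4510, 5.4424, 5.5530, 5.6525
Mean ln(RT) = 33.4719/6 = 5.57866
Geometric mean = exp(5.57866) = 264.72 ms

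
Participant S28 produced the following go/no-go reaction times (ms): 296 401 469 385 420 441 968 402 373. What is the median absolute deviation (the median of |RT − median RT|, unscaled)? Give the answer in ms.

Sorted: 296, 373, 385, 401, 402, 420, 441, 469, 968 → median = 402
|x − 402|: 106, 1, 67, 17, 18, 39, 566, 0, 29
Sorted deviations: 0, 1, 17, 18, 29, 39, 67, 106, 566 → MAD = 29

29 ms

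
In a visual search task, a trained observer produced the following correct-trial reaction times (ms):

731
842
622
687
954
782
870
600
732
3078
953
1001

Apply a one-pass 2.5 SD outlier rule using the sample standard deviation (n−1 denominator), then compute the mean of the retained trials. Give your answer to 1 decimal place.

797.6 ms

n = 12, ΣRT = 11852, M = 987.667
Σ(x−M)² = 4955010.67; s = √(4955010.67/11) = 671.160
Cutoffs: 987.667 ± 2.5·671.160 → [-690.2, 2665.6]
Outside: 3078 → excluded.
Retained (n=11): Σ = 8774, mean = 8774/11 = 797.636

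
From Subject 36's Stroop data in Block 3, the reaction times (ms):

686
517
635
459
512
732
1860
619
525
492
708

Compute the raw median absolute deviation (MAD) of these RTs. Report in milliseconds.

102 ms

Sorted: 459, 492, 512, 517, 525, 619, 635, 686, 708, 732, 1860 → median = 619
|x − 619|: 67, 102, 16, 160, 107, 113, 1241, 0, 94, 127, 89
Sorted deviations: 0, 16, 67, 89, 94, 102, 107, 113, 127, 160, 1241 → MAD = 102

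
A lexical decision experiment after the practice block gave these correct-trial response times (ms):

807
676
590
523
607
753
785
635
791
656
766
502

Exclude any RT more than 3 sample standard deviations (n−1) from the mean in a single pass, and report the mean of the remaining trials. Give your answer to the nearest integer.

n = 12, ΣRT = 8091, M = 674.250
Σ(x−M)² = 124182.25; s = √(124182.25/11) = 106.251
Cutoffs: 674.250 ± 3·106.251 → [355.5, 993.0]
No RTs fall outside the cutoffs; all 12 retained. Mean = 8091/12 = 674.250

674 ms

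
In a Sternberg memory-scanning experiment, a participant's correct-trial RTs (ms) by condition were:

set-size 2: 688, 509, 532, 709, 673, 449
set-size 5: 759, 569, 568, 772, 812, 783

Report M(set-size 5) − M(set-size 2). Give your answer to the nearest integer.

M(set-size 2) = 3560/6 = 593.333
M(set-size 5) = 4263/6 = 710.500
Difference = 710.500 − 593.333 = 117.167 ms

117 ms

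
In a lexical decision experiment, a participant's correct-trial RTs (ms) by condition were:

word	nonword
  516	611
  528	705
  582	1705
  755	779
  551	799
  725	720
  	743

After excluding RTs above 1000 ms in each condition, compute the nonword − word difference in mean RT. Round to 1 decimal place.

116.7 ms

nonword: exclude 1705
M(word) = 3657/6 = 609.500
M(nonword) = 4357/6 = 726.167
Difference = 726.167 − 609.500 = 116.667 ms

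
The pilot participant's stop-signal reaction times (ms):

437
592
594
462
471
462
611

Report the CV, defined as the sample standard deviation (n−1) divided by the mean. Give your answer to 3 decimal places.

n = 7, Σ = 3629, M = 518.4286
Σ(x−M)² = 34941.714; s = √(34941.714/6) = 76.3126
CV = 76.3126 / 518.4286 = 0.14720

0.147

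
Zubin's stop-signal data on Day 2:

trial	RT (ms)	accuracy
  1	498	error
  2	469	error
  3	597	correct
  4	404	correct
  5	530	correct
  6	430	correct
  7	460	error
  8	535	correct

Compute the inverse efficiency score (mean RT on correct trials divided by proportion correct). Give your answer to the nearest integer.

799 ms

Correct trials (n=5): 597, 404, 530, 430, 535
Mean correct RT = 2496/5 = 499.2000 ms
Proportion correct = 5/8
IES = 499.2000 / (5/8) = 798.720 ms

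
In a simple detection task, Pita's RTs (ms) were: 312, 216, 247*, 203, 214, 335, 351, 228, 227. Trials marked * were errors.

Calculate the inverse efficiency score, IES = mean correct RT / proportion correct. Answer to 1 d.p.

Correct trials (n=8): 312, 216, 203, 214, 335, 351, 228, 227
Mean correct RT = 2086/8 = 260.7500 ms
Proportion correct = 8/9
IES = 260.7500 / (8/9) = 293.344 ms

293.3 ms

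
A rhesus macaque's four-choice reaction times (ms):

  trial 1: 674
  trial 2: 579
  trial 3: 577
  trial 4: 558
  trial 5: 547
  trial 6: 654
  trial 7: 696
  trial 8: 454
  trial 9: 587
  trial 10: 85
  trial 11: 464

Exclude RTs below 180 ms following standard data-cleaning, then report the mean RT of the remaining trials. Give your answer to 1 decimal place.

579.0 ms

Excluded: 85
Retained (n=10): Σ = 5790
Mean = 5790/10 = 579.0000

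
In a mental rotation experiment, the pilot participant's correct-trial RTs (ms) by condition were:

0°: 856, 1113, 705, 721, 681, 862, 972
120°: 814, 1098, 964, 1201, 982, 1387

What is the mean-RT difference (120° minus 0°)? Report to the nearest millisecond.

230 ms

M(0°) = 5910/7 = 844.286
M(120°) = 6446/6 = 1074.333
Difference = 1074.333 − 844.286 = 230.048 ms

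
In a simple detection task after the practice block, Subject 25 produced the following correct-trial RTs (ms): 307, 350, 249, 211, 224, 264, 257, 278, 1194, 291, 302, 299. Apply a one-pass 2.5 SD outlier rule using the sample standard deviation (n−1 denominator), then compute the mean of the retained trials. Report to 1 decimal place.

n = 12, ΣRT = 4226, M = 352.167
Σ(x−M)² = 789141.67; s = √(789141.67/11) = 267.844
Cutoffs: 352.167 ± 2.5·267.844 → [-317.4, 1021.8]
Outside: 1194 → excluded.
Retained (n=11): Σ = 3032, mean = 3032/11 = 275.636

275.6 ms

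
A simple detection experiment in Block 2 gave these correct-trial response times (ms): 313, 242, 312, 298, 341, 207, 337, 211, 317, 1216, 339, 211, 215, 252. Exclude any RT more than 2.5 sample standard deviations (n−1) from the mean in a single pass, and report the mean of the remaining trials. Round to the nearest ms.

277 ms

n = 14, ΣRT = 4811, M = 343.643
Σ(x−M)² = 854951.21; s = √(854951.21/13) = 256.448
Cutoffs: 343.643 ± 2.5·256.448 → [-297.5, 984.8]
Outside: 1216 → excluded.
Retained (n=13): Σ = 3595, mean = 3595/13 = 276.538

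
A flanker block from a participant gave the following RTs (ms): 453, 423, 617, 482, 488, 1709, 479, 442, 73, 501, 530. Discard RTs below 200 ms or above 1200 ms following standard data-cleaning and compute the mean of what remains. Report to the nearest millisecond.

Excluded: 73, 1709
Retained (n=9): Σ = 4415
Mean = 4415/9 = 490.5556

491 ms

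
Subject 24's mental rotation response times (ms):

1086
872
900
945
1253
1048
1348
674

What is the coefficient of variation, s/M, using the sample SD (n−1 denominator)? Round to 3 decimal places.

n = 8, Σ = 8126, M = 1015.7500
Σ(x−M)² = 328513.500; s = √(328513.500/7) = 216.6345
CV = 216.6345 / 1015.7500 = 0.21328

0.213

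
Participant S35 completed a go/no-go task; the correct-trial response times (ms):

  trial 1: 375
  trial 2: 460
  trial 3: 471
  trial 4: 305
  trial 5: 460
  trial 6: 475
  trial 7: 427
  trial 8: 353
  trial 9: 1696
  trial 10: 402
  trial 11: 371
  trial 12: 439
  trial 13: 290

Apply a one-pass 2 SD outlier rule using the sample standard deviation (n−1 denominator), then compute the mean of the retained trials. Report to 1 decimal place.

n = 13, ΣRT = 6524, M = 501.846
Σ(x−M)² = 1589691.69; s = √(1589691.69/12) = 363.970
Cutoffs: 501.846 ± 2·363.970 → [-226.1, 1229.8]
Outside: 1696 → excluded.
Retained (n=12): Σ = 4828, mean = 4828/12 = 402.333

402.3 ms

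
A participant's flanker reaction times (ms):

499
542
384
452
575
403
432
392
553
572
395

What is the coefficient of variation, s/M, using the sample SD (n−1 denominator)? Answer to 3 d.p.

n = 11, Σ = 5199, M = 472.6364
Σ(x−M)² = 59628.545; s = √(59628.545/10) = 77.2195
CV = 77.2195 / 472.6364 = 0.16338

0.163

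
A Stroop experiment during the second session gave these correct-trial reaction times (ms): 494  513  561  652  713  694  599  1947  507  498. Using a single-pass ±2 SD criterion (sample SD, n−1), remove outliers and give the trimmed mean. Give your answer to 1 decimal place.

581.2 ms

n = 10, ΣRT = 7178, M = 717.800
Σ(x−M)² = 1739329.60; s = √(1739329.60/9) = 439.612
Cutoffs: 717.800 ± 2·439.612 → [-161.4, 1597.0]
Outside: 1947 → excluded.
Retained (n=9): Σ = 5231, mean = 5231/9 = 581.222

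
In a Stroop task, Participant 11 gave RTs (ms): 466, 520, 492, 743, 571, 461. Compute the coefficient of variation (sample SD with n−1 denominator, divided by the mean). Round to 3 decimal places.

0.196

n = 6, Σ = 3253, M = 542.1667
Σ(x−M)² = 56562.833; s = √(56562.833/5) = 106.3606
CV = 106.3606 / 542.1667 = 0.19618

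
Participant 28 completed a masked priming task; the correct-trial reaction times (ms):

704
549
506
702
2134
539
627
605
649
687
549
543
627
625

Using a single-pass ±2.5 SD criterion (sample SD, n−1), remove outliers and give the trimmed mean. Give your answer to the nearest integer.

609 ms

n = 14, ΣRT = 10046, M = 717.571
Σ(x−M)² = 2213939.43; s = √(2213939.43/13) = 412.678
Cutoffs: 717.571 ± 2.5·412.678 → [-314.1, 1749.3]
Outside: 2134 → excluded.
Retained (n=13): Σ = 7912, mean = 7912/13 = 608.615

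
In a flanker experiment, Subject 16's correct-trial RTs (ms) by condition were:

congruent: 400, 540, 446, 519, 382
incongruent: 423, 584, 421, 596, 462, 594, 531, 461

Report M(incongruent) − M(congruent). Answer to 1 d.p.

51.6 ms

M(congruent) = 2287/5 = 457.400
M(incongruent) = 4072/8 = 509.000
Difference = 509.000 − 457.400 = 51.600 ms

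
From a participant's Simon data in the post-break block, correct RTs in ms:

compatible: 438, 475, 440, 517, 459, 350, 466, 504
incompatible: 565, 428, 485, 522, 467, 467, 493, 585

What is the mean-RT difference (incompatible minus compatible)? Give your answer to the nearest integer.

45 ms

M(compatible) = 3649/8 = 456.125
M(incompatible) = 4012/8 = 501.500
Difference = 501.500 − 456.125 = 45.375 ms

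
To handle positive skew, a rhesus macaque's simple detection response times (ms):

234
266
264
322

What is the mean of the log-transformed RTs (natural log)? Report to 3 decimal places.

5.597

ln(RT): 5.4553, 5.5835, 5.5759, 5.7746
Σ ln(RT) = 22.3893
Mean = 22.3893/4 = 5.59733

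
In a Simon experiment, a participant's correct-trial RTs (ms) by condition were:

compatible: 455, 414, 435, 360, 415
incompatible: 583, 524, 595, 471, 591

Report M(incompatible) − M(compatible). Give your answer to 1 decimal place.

M(compatible) = 2079/5 = 415.800
M(incompatible) = 2764/5 = 552.800
Difference = 552.800 − 415.800 = 137.000 ms

137.0 ms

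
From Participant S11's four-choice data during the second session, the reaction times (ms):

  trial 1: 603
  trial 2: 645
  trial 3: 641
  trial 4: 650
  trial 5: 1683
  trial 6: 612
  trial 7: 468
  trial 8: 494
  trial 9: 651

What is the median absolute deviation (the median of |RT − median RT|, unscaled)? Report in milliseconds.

29 ms

Sorted: 468, 494, 603, 612, 641, 645, 650, 651, 1683 → median = 641
|x − 641|: 38, 4, 0, 9, 1042, 29, 173, 147, 10
Sorted deviations: 0, 4, 9, 10, 29, 38, 147, 173, 1042 → MAD = 29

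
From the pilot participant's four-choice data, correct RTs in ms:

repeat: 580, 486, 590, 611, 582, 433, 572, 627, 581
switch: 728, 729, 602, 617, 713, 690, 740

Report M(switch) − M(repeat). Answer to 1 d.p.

M(repeat) = 5062/9 = 562.444
M(switch) = 4819/7 = 688.429
Difference = 688.429 − 562.444 = 125.984 ms

126.0 ms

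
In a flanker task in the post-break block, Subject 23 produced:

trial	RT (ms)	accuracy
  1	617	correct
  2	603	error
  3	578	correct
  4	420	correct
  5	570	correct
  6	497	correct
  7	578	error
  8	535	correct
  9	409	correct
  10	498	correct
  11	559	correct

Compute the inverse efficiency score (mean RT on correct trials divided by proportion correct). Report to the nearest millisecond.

636 ms

Correct trials (n=9): 617, 578, 420, 570, 497, 535, 409, 498, 559
Mean correct RT = 4683/9 = 520.3333 ms
Proportion correct = 9/11
IES = 520.3333 / (9/11) = 635.963 ms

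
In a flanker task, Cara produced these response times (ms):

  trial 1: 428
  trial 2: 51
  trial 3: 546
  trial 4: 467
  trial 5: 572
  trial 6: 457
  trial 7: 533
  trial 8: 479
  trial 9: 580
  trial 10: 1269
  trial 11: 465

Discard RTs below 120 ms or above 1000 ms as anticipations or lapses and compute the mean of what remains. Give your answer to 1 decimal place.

503.0 ms

Excluded: 51, 1269
Retained (n=9): Σ = 4527
Mean = 4527/9 = 503.0000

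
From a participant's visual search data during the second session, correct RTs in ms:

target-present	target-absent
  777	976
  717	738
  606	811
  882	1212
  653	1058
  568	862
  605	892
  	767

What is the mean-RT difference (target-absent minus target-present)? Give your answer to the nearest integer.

M(target-present) = 4808/7 = 686.857
M(target-absent) = 7316/8 = 914.500
Difference = 914.500 − 686.857 = 227.643 ms

228 ms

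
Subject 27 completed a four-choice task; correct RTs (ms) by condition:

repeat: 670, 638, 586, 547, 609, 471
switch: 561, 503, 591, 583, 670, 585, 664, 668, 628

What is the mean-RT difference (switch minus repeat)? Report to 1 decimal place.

19.1 ms

M(repeat) = 3521/6 = 586.833
M(switch) = 5453/9 = 605.889
Difference = 605.889 − 586.833 = 19.056 ms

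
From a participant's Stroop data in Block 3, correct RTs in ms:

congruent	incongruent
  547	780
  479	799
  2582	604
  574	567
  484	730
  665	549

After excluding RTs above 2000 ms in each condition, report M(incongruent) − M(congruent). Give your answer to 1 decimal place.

congruent: exclude 2582
M(congruent) = 2749/5 = 549.800
M(incongruent) = 4029/6 = 671.500
Difference = 671.500 − 549.800 = 121.700 ms

121.7 ms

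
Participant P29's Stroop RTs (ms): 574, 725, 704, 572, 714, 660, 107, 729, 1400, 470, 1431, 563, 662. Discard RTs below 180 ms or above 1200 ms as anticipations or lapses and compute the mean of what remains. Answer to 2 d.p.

637.30 ms

Excluded: 107, 1400, 1431
Retained (n=10): Σ = 6373
Mean = 6373/10 = 637.3000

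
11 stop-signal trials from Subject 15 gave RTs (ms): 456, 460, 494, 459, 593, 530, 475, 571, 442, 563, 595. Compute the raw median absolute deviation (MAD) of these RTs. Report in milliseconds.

38 ms

Sorted: 442, 456, 459, 460, 475, 494, 530, 563, 571, 593, 595 → median = 494
|x − 494|: 38, 34, 0, 35, 99, 36, 19, 77, 52, 69, 101
Sorted deviations: 0, 19, 34, 35, 36, 38, 52, 69, 77, 99, 101 → MAD = 38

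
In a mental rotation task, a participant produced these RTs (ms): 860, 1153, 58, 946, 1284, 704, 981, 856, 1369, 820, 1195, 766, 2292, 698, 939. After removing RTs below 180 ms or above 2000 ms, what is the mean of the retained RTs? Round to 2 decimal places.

Excluded: 58, 2292
Retained (n=13): Σ = 12571
Mean = 12571/13 = 967.0000

967.00 ms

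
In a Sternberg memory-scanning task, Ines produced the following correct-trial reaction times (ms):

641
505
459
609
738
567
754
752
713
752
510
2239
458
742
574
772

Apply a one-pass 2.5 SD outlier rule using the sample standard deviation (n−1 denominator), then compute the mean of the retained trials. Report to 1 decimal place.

636.4 ms

n = 16, ΣRT = 11785, M = 736.562
Σ(x−M)² = 2600113.94; s = √(2600113.94/15) = 416.342
Cutoffs: 736.562 ± 2.5·416.342 → [-304.3, 1777.4]
Outside: 2239 → excluded.
Retained (n=15): Σ = 9546, mean = 9546/15 = 636.400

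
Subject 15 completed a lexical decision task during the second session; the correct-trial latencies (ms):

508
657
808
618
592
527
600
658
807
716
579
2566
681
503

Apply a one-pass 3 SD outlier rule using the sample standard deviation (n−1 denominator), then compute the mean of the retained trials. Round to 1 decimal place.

634.9 ms

n = 14, ΣRT = 10820, M = 772.857
Σ(x−M)² = 3583615.71; s = √(3583615.71/13) = 525.036
Cutoffs: 772.857 ± 3·525.036 → [-802.3, 2348.0]
Outside: 2566 → excluded.
Retained (n=13): Σ = 8254, mean = 8254/13 = 634.923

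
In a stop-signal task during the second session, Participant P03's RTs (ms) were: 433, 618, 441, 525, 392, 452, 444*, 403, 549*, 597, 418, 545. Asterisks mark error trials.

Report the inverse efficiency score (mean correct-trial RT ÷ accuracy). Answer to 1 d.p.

Correct trials (n=10): 433, 618, 441, 525, 392, 452, 403, 597, 418, 545
Mean correct RT = 4824/10 = 482.4000 ms
Proportion correct = 10/12
IES = 482.4000 / (10/12) = 578.880 ms

578.9 ms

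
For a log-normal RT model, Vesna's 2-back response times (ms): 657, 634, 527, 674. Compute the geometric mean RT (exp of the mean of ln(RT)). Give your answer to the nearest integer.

ln(RT): 6.4877, 6.4520, 6.2672, 6.5132
Mean ln(RT) = 25.7202/4 = 6.43004
Geometric mean = exp(6.43004) = 620.20 ms

620 ms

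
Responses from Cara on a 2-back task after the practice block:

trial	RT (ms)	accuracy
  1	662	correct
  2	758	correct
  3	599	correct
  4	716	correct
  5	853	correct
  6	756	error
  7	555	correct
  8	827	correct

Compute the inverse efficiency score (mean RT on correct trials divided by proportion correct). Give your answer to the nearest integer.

811 ms

Correct trials (n=7): 662, 758, 599, 716, 853, 555, 827
Mean correct RT = 4970/7 = 710.0000 ms
Proportion correct = 7/8
IES = 710.0000 / (7/8) = 811.429 ms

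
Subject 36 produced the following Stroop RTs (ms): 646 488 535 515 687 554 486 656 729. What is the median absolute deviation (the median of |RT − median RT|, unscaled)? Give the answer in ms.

68 ms

Sorted: 486, 488, 515, 535, 554, 646, 656, 687, 729 → median = 554
|x − 554|: 92, 66, 19, 39, 133, 0, 68, 102, 175
Sorted deviations: 0, 19, 39, 66, 68, 92, 102, 133, 175 → MAD = 68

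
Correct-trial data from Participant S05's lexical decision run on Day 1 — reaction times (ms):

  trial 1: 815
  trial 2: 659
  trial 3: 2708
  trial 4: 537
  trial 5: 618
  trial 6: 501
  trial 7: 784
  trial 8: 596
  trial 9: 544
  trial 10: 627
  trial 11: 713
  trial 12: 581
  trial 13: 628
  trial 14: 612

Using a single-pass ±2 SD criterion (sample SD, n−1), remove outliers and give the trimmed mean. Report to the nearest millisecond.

632 ms

n = 14, ΣRT = 10923, M = 780.214
Σ(x−M)² = 4104578.36; s = √(4104578.36/13) = 561.905
Cutoffs: 780.214 ± 2·561.905 → [-343.6, 1904.0]
Outside: 2708 → excluded.
Retained (n=13): Σ = 8215, mean = 8215/13 = 631.923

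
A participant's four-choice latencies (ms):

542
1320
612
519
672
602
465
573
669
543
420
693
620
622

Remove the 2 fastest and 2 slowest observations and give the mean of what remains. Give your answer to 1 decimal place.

597.4 ms

Sorted: 420, 465, 519, 542, 543, 573, 602, 612, 620, 622, 669, 672, 693, 1320
Drop lowest 2 (420, 465) and highest 2 (693, 1320)
Remaining (n=10): Σ = 5974, mean = 5974/10 = 597.400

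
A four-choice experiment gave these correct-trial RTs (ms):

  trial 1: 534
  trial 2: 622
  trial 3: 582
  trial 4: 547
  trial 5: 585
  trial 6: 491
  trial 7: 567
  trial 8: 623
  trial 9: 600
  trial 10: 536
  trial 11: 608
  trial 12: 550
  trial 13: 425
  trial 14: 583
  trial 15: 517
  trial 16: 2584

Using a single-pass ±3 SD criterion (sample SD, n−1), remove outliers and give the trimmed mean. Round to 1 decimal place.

558.0 ms

n = 16, ΣRT = 10954, M = 684.625
Σ(x−M)² = 3887833.75; s = √(3887833.75/15) = 509.106
Cutoffs: 684.625 ± 3·509.106 → [-842.7, 2211.9]
Outside: 2584 → excluded.
Retained (n=15): Σ = 8370, mean = 8370/15 = 558.000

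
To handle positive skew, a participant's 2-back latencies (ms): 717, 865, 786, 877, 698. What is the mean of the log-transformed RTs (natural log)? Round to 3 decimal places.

6.666

ln(RT): 6.5751, 6.7627, 6.6670, 6.7765, 6.5482
Σ ln(RT) = 33.3295
Mean = 33.3295/5 = 6.66590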